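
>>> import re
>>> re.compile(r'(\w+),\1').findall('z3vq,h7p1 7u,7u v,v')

['7u', 'v']

The backreference `\1` re-matches whatever the first group consumed, character for character.
Walking the string: at [10:15] match '7u,7u', group 1 = '7u'; at [16:19] match 'v,v', group 1 = 'v'.
`findall` collects group 1 from each match (2 total).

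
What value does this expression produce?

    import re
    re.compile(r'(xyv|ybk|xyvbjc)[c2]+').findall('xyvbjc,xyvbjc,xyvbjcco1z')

['xyvbjc']

Scanning left to right: at [14:21] match 'xyvbjcc', group 1 = 'xyvbjc'.
Because there's exactly one group, `findall` drops the full match and keeps group 1 from the one hit.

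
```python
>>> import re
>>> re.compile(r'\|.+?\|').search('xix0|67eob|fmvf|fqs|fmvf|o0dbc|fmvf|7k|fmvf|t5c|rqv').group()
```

A non-greedy quantifier consumes as few characters as it can — just enough that the remainder of the pattern still matches from where it stops; whatever follows it matches normally.
`re.search` scans for the first position where the pattern succeeds.
The match spans [4:11] → '|67eob|'.

'|67eob|'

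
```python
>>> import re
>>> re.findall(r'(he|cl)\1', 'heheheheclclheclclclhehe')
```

['he', 'he', 'cl', 'cl', 'he']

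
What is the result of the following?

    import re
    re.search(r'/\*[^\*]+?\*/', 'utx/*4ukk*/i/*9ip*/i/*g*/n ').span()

(3, 11)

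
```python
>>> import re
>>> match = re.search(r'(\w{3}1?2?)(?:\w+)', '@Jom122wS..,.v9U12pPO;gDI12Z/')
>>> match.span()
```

(1, 9)

Pattern: exactly 3 of a word character, then optionally a literal '1', then optionally the literal '2' (captured); then one or more of a word character (non-capturing group).
The match spans [1:9] → 'Jom122wS'.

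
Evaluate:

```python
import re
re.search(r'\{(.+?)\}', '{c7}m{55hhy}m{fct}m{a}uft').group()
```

`re.search` scans for the first position where the pattern succeeds.
The match spans [0:4] → '{c7}'.
Captured: group 1 = 'c7'.

'{c7}'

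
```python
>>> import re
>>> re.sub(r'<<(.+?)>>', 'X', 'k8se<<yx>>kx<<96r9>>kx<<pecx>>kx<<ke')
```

'k8seXkxXkxXkx<<ke'

Matches: at [4:10] → '<<yx>>'; at [12:20] → '<<96r9>>'; at [22:30] → '<<pecx>>'.
`sub` substitutes 'X' at each match site.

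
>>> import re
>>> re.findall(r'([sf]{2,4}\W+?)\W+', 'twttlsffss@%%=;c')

['ffss@']

The pattern matches 2 to 4 of one of [sf], then one or more of a non-word character (lazy) (captured); then one or more of a non-word character.
Scanning left to right: at [6:15] match 'ffss@%%=;', group 1 = 'ffss@'.
`findall` collects group 1 from the one match (1 total).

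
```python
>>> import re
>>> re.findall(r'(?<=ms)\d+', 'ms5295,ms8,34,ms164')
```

The lookaround is zero-width — it requires the adjacent text to match without consuming it, so the asserted text isn't part of the match.
`findall` yields the raw match text (3 of them) because the pattern has no groups.

['5295', '8', '164']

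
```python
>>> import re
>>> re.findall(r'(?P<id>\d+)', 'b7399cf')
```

['7399']

Pattern: one or more of a digit (captured as 'id').
Matches: at [1:5] match '7399', group 1 = '7399'.
Because there's exactly one group, `findall` drops the full match and keeps group 1 from the one hit.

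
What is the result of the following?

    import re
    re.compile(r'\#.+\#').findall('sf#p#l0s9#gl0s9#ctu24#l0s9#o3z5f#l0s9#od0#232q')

Scanning left to right: at [2:42] → '#p#l0s9#gl0s9#ctu24#l0s9#o3z5f#l0s9#od0#'.
Since nothing is captured, `findall` lists the 1 matched substring directly.

['#p#l0s9#gl0s9#ctu24#l0s9#o3z5f#l0s9#od0#']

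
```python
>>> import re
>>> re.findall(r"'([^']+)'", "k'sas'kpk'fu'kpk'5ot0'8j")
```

['sas', 'fu', '5ot0']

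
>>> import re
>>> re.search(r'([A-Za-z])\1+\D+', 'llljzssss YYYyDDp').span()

The backreference `\1` re-matches whatever the first group consumed, character for character.
`re.search` tries every starting position until one works.
The match spans [0:17] → 'llljzssss YYYyDDp'.
Captured: group 1 = 'l'.

(0, 17)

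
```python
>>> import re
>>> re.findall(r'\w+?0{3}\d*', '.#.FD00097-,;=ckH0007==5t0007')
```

['FD00097', 'ckH0007', '5t0007']

Pattern: one or more of a word character (lazy); then exactly 3 of the literal '0', then zero or more of a digit.
Since nothing is captured, `findall` lists the 3 matched substrings directly.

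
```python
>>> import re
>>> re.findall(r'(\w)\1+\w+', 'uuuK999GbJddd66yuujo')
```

['u']

`\1` is not a pattern — it's the concrete string captured by group 1, re-applied verbatim.
Walking the string: at [0:20] match 'uuuK999GbJddd66yuujo', group 1 = 'u'.
With a single group, `findall` returns only what that group captured — 1 item.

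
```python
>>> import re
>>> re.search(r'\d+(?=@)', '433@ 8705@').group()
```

'433'

The lookaround is zero-width — it requires the adjacent text to match without consuming it, so the asserted text isn't part of the match.
`re.search` tries every starting position until one works.
The match spans [0:3] → '433'.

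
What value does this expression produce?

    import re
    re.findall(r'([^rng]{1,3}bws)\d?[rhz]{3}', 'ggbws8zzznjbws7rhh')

['jbws']

One capturing group, so `findall` returns just the captured substring from the one match — 1 in all.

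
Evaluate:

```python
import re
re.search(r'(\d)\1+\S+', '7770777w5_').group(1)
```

The backreference `\1` re-matches whatever the first group consumed, character for character.
`search` walks the string left to right and returns the first match it finds.
The match spans [0:10] → '7770777w5_'.
Captured: group 1 = '7'.

'7'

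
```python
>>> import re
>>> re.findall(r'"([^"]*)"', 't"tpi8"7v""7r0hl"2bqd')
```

['tpi8', '']

One capturing group, so `findall` returns just the captured substring from each match — 2 in all.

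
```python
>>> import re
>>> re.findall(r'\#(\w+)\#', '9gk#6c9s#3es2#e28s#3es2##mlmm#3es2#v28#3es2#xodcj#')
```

Walking the string: at [3:9] match '#6c9s#', group 1 = '6c9s'; at [13:19] match '#e28s#', group 1 = 'e28s'; at [24:30] match '#mlmm#', group 1 = 'mlmm'; at [34:39] match '#v28#', group 1 = 'v28'; at [43:50] match '#xodcj#', group 1 = 'xodcj'.
One capturing group, so `findall` returns just the captured substring from each match — 5 in all.

['6c9s', 'e28s', 'mlmm', 'v28', 'xodcj']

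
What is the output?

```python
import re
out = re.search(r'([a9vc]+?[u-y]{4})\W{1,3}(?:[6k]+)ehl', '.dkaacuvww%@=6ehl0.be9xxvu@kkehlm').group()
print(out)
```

The match spans [3:17] → 'aacuvww%@=6ehl'.

aacuvww%@=6ehl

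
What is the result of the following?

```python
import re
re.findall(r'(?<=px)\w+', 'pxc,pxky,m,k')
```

['c', 'ky']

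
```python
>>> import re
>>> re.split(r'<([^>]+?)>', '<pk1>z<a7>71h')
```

Matches to split on: at [0:5] → '<pk1>'; at [6:10] → '<a7>'.
The group in the pattern means `split` returns the separators' captures alongside the pieces.

['', 'pk1', 'z', 'a7', '71h']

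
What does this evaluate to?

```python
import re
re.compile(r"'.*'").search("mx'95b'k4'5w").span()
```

(2, 10)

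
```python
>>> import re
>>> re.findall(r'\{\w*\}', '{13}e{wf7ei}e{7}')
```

['{13}', '{wf7ei}', '{7}']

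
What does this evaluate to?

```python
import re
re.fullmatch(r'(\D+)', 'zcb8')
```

Pattern: one or more of a non-digit (captured).
`re.fullmatch` requires the pattern to consume the entire string.
Here there's no way to consume every character, so the call returns None.

None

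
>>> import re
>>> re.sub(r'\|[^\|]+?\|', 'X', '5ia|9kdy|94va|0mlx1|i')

Matches: at [3:9] → '|9kdy|'; at [13:20] → '|0mlx1|'.
`sub` substitutes 'X' at each match site.

'5iaX94vaXi'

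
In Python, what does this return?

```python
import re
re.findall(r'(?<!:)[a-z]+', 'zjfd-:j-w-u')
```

['zjfd', 'w', 'u']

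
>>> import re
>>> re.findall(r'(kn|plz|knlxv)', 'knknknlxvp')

['kn', 'kn', 'kn']

Branches in `(...|...)` are attempted left-to-right; the first branch that allows the whole pattern to succeed is taken.
One capturing group, so `findall` returns just the captured substring from each match — 3 in all.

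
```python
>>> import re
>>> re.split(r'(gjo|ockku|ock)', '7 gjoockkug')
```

['7 ', 'gjo', '', 'ockku', 'g']

Alternation tries branches left to right and keeps the first one that lets the overall match succeed at that position.
Matches to split on: at [2:5] → 'gjo'; at [5:10] → 'ockku'.
Because the pattern has a capturing group, `split` also inserts each captured text between the pieces.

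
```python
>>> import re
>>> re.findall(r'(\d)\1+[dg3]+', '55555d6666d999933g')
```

`\1` is not a pattern — it's the concrete string captured by group 1, re-applied verbatim.
`findall` collects group 1 from each match (3 total).

['5', '6', '9']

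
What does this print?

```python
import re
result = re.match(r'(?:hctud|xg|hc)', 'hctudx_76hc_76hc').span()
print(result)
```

The regex engine tests alternatives in the order written; an earlier branch that matches wins even if a later one would match more.
With `match`, the pattern is implicitly anchored at the beginning.
The match spans [0:5] → 'hctud'.

(0, 5)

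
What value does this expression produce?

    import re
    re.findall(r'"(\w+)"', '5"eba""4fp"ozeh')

Matches: at [1:6] match '"eba"', group 1 = 'eba'; at [6:11] match '"4fp"', group 1 = '4fp'.
Because there's exactly one group, `findall` drops the full match and keeps group 1 from each hit.

['eba', '4fp']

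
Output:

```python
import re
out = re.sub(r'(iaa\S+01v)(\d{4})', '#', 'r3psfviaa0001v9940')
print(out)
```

r3psfv#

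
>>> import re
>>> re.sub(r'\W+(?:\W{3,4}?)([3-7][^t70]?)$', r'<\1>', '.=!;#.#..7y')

'<7y>'

The pattern matches one or more of a non-word character; then 3 to 4 of a non-word character (lazy) (non-capturing group); then a character in [3-7], then optionally any character except [t70] (captured); then anchored at the end.
Matches: at [0:11] → '.=!;#.#..7y'.
Each match is replaced using the text its own group 1 captured.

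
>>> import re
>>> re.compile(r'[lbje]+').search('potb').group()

This matches one or more of one of [lbje].
`re.search` tries every starting position until one works.
The match spans [3:4] → 'b'.

'b'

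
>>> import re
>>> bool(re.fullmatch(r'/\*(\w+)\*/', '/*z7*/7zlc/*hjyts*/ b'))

`re.fullmatch` requires the pattern to consume the entire string.
Here the string isn't matched end-to-end, so the call returns None, and `bool(None)` is False.

False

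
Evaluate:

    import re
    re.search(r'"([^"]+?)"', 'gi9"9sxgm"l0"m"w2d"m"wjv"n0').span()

Unlike `match`, `search` isn't anchored — it looks for the pattern anywhere in the string.
The match spans [3:10] → '"9sxgm"'.
Captured: group 1 = '9sxgm'.

(3, 10)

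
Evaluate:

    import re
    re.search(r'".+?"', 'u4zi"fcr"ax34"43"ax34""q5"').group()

`re.search` scans for the first position where the pattern succeeds.
The match spans [4:9] → '"fcr"'.

'"fcr"'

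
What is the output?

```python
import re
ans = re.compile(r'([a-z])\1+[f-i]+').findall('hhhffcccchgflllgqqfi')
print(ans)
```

A backreference is literal: `\1` must see the identical characters the first group matched.
`findall` collects group 1 from each match (4 total).

['h', 'c', 'l', 'q']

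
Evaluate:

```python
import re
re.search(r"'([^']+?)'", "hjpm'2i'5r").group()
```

`re.search` tries every starting position until one works.
The match spans [4:8] → "'2i'".
Captured: group 1 = '2i'.

"'2i'"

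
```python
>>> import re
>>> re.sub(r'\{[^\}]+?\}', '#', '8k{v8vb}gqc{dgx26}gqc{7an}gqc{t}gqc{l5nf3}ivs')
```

Each match is replaced by '#'.

'8k#gqc#gqc#gqc#gqc#ivs'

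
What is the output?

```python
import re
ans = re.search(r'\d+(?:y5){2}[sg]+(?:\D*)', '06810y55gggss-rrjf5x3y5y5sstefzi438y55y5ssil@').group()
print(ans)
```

The match spans [20:32] → '3y5y5sstefzi'.

3y5y5sstefzi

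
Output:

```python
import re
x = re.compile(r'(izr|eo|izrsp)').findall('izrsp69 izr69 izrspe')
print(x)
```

['izr', 'izr', 'izr']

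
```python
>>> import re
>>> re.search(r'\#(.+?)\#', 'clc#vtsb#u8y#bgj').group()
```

'#vtsb#'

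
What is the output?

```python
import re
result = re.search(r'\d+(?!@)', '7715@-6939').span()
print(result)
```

(0, 3)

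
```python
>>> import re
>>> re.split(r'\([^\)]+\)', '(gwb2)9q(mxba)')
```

['', '9q', '']

The string is cut at each match, leaving 3 pieces.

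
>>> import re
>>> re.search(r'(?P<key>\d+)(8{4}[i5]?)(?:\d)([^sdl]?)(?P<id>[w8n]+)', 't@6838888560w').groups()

('683', '88885', '0', 'w')

Pattern: one or more of a digit (captured as 'key'); then exactly 4 of the literal '8', then optionally one of [i5] (captured); then a digit (non-capturing group); then optionally any character except [sdl] (captured); then one or more of one of [w8n] (captured as 'id').
`search` walks the string left to right and returns the first match it finds.
The match spans [2:13] → '6838888560w'.
Captured: group 1 = '683', group 2 = '88885', group 3 = '0', group 4 = 'w'.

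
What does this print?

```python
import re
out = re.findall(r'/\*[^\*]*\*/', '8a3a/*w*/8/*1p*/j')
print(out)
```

['/*w*/', '/*1p*/']

With no groups in the pattern, `findall` gives back each whole match — 2 here.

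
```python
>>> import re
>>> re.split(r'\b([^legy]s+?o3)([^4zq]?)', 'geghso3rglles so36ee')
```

['geghso3rglles', ' so3', '6', 'ee']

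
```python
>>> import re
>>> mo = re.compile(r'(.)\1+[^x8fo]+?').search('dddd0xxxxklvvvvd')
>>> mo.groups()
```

('d',)

The match spans [0:5] → 'dddd0'.
Captured: group 1 = 'd'.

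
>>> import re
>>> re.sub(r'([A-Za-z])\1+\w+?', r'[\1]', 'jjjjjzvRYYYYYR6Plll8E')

`\1` has to match the exact text group 1 already captured.
The replacement refers to a captured group, so each match is rewritten using its own captured text.

'[j]vR[Y]6P[l]E'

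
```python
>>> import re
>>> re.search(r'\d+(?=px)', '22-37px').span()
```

(3, 5)

The lookaround is zero-width — it requires the adjacent text to match without consuming it, so the asserted text isn't part of the match.
`re.search` scans for the first position where the pattern succeeds.
The match spans [3:5] → '37'.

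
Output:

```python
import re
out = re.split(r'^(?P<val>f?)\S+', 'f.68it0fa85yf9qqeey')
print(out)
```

The group in the pattern means `split` returns the separators' captures alongside the pieces.

['', 'f', '']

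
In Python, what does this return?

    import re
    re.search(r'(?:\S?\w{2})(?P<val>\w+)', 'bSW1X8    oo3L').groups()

('1X8',)

The pattern matches optionally a non-whitespace character, then exactly 2 of a word character (non-capturing group); then one or more of a word character (captured as 'val').
Unlike `match`, `search` isn't anchored — it looks for the pattern anywhere in the string.
The match spans [0:6] → 'bSW1X8'.
Captured: group 1 = '1X8'.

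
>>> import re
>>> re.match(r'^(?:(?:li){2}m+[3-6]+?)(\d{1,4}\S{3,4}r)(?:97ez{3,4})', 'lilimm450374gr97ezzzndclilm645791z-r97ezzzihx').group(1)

'50374gr'

Pattern: anchored at the start of the string; then the literal 'li' repeated 2 times, then one or more of a literal 'm', then one or more of a character in [3-6] (lazy) (non-capturing group); then 1 to 4 of a digit, then 3 to 4 of a non-whitespace character, then the literal 'r' (captured); then the literal '97e', then 3 to 4 of the literal 'z' (non-capturing group).
The `?` after the quantifier makes it lazy — it takes as little as possible before letting the rest of the pattern try.
`re.match` won't scan ahead — the pattern has to work from the very first character.
The match spans [0:20] → 'lilimm450374gr97ezzz'.
Captured: group 1 = '50374gr'.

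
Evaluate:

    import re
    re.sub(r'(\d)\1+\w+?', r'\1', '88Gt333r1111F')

'8t31'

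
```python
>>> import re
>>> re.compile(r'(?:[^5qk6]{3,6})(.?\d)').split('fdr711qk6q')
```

['', '1', 'qk6q']

Pattern: 3 to 6 of any character except [5qk6] (non-capturing group); then optionally any character, then a digit (captured).
Matches to split on: at [0:6] → 'fdr711'.
The group in the pattern means `split` returns the separators' captures alongside the pieces.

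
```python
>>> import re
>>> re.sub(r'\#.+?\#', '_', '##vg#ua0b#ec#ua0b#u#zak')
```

'_ua0b_ua0b_zak'

A `+?`/`*?`/`{m,n}?` starts at its minimum and grows only as far as needed for what follows to match.
Matches: at [0:5] → '##vg#'; at [9:13] → '#ec#'; at [17:20] → '#u#'.
Every occurrence is swapped for '_'.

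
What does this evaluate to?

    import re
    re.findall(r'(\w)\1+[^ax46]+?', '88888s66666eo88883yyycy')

['8', '6', '8', 'y']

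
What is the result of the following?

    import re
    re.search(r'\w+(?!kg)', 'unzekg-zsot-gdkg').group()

'unzekg'

The negative lookaround is zero-width — it rules out positions where the adjacent text would match, without consuming anything.
The match spans [0:6] → 'unzekg'.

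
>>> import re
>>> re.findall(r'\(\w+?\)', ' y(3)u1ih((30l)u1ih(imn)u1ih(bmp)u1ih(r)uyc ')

['(3)', '(30l)', '(imn)', '(bmp)', '(r)']

Scanning left to right: at [2:5] → '(3)'; at [10:15] → '(30l)'; at [19:24] → '(imn)'; at [28:33] → '(bmp)'; at [37:40] → '(r)'.
`findall` yields the raw match text (5 of them) because the pattern has no groups.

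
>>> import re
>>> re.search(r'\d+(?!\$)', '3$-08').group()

Because the assertion is negative and zero-width, positions next to the forbidden text are skipped.
Unlike `match`, `search` isn't anchored — it looks for the pattern anywhere in the string.
The match spans [3:5] → '08'.

'08'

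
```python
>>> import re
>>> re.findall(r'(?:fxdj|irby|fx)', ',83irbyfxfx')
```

['irby', 'fx', 'fx']

Walking the string: at [3:7] → 'irby'; at [7:9] → 'fx'; at [9:11] → 'fx'.
Since nothing is captured, `findall` lists the 3 matched substrings directly.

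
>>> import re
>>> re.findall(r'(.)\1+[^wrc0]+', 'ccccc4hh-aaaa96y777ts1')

The backreference `\1` re-matches whatever the first group consumed, character for character.
With a single group, `findall` returns only what that group captured — 1 item.

['c']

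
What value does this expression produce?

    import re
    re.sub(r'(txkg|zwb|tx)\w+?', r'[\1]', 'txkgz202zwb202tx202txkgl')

'[txkg]202[zwb]02[tx]02[txkg]'

Alternation tries branches left to right and keeps the first one that lets the overall match succeed at that position.
Matches: at [0:5] → 'txkgz'; at [8:12] → 'zwb2'; at [14:17] → 'tx2'; at [19:24] → 'txkgl'.
Each match is replaced using the text its own group 1 captured.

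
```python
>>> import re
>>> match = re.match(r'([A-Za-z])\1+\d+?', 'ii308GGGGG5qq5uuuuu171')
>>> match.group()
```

'ii3'

`match` is anchored at position 0; if the pattern doesn't fit there, it returns None.
The match spans [0:3] → 'ii3'.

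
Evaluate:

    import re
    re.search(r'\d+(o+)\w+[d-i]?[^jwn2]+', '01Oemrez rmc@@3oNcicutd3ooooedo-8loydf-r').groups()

('o',)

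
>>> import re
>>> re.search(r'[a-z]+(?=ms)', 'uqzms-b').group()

'uqz'

Lookahead/lookbehind check context without consuming it, so the matched span excludes the asserted characters.
Unlike `match`, `search` isn't anchored — it looks for the pattern anywhere in the string.
The match spans [0:3] → 'uqz'.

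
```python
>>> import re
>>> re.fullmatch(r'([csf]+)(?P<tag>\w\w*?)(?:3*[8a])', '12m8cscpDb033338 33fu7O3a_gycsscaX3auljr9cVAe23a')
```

This matches one or more of one of [csf] (captured); then a word character, then zero or more of a word character (lazy) (captured as 'tag'); then zero or more of a literal '3', then one of [8a] (non-capturing group).
`re.fullmatch` is like wrapping the pattern in `^…$` (in single-line mode).
Here the pattern can't cover the whole string, so the call returns None.

None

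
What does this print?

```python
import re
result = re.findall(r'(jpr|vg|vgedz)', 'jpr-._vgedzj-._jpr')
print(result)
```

['jpr', 'vg', 'jpr']

`|` is ordered: at each position the engine commits to the first alternative that works.
Scanning left to right: at [0:3] match 'jpr', group 1 = 'jpr'; at [6:8] match 'vg', group 1 = 'vg'; at [15:18] match 'jpr', group 1 = 'jpr'.
With a single group, `findall` returns only what that group captured — 3 items.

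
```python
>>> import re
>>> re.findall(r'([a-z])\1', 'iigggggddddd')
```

['i', 'g', 'g', 'd', 'd']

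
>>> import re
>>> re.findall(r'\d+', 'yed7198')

Pattern: one or more of a digit.
`findall` yields the raw match text (1 of them) because the pattern has no groups.

['7198']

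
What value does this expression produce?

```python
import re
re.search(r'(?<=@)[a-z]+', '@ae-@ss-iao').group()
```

Because the assertion is zero-width, the text it checks is not consumed and won't appear in the result.
The match spans [1:3] → 'ae'.

'ae'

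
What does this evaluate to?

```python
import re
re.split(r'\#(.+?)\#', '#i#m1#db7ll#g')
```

['', 'i', 'm1', 'db7ll', 'g']

Because the quantifier is non-greedy, it stops expanding at the earliest point where the rest of the pattern can succeed.
Because the pattern has a capturing group, `split` also inserts each captured text between the pieces.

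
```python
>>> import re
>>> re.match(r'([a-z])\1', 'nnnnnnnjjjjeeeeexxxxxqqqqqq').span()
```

`\1` is not a pattern — it's the concrete string captured by group 1, re-applied verbatim.
`re.match` won't scan ahead — the pattern has to work from the very first character.
The match spans [0:2] → 'nn'.
Captured: group 1 = 'n'.

(0, 2)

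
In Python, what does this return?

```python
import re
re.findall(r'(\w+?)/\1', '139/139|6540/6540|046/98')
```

['139', '6540']

After group 1 captures some text, `\1` only succeeds where that same text appears again.
With a single group, `findall` returns only what that group captured — 2 items.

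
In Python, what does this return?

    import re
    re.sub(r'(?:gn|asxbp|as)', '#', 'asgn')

'##'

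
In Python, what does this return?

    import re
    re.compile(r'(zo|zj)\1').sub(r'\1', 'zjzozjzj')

A backreference is literal: `\1` must see the identical characters the first group matched.
Matches: at [4:8] → 'zjzj'.
Each match is replaced using the text its own group 1 captured.

'zjzozj'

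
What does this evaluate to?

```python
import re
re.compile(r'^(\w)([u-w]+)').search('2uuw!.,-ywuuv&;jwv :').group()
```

This matches anchored at the start of the string; then a word character (captured); then one or more of a character in [u-w] (captured).
The match spans [0:4] → '2uuw'.

'2uuw'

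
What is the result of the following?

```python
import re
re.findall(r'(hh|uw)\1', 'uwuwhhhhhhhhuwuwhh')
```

['uw', 'hh', 'hh', 'uw']

`\1` is not a pattern — it's the concrete string captured by group 1, re-applied verbatim.
Matches: at [0:4] match 'uwuw', group 1 = 'uw'; at [4:8] match 'hhhh', group 1 = 'hh'; at [8:12] match 'hhhh', group 1 = 'hh'; at [12:16] match 'uwuw', group 1 = 'uw'.
One capturing group, so `findall` returns just the captured substring from each match — 4 in all.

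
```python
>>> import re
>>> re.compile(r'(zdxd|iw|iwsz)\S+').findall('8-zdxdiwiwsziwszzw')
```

Scanning left to right: at [2:18] match 'zdxdiwiwsziwszzw', group 1 = 'zdxd'.
With a single group, `findall` returns only what that group captured — 1 item.

['zdxd']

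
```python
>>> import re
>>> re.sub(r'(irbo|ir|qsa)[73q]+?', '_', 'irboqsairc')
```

Matches: at [0:5] → 'irboq'.
Every occurrence is swapped for '_'.

'_sairc'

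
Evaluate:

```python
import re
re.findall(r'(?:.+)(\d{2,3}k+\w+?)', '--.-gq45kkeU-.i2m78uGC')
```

['45kke']

The pattern matches one or more of any character (non-capturing group); then 2 to 3 of a digit, then one or more of the literal 'k', then one or more of a word character (lazy) (captured).
The `?` after the quantifier makes it lazy — it takes as little as possible before letting the rest of the pattern try.
Matches: at [0:11] match '--.-gq45kke', group 1 = '45kke'.
With a single group, `findall` returns only what that group captured — 1 item.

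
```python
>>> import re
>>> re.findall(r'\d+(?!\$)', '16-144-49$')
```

['16', '144', '4']

The negative lookahead/lookbehind blocks any match where the forbidden context is present.
No capturing groups, so `findall` returns the 3 full match strings.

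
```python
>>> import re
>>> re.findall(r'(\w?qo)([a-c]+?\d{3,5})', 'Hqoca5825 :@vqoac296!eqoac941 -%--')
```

The pattern matches optionally a word character, then the literal 'qo' (captured); then one or more of a character in [a-c] (lazy), then 3 to 5 of a digit (captured).
Walking the string: at [0:9] match 'Hqoca5825', groups = ('Hqo', 'ca5825'); at [12:20] match 'vqoac296', groups = ('vqo', 'ac296'); at [21:29] match 'eqoac941', groups = ('eqo', 'ac941').
`findall` packs the 2 group values into a tuple for every match.

[('Hqo', 'ca5825'), ('vqo', 'ac296'), ('eqo', 'ac941')]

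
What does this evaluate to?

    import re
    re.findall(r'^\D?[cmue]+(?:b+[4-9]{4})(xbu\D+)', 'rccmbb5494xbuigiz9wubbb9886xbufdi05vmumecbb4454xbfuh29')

['xbuigiz']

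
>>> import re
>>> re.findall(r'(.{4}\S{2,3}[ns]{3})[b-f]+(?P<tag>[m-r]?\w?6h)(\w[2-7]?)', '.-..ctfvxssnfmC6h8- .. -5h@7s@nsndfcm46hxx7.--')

[('..ctfvxssn', 'mC6h', '8'), ('-5h@7s@nsn', 'm46h', 'x')]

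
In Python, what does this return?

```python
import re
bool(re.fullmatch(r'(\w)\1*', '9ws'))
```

The backreference `\1` re-matches whatever the first group consumed, character for character.
`re.fullmatch` requires the pattern to consume the entire string.
Here the pattern can't cover the whole string, so the call returns None, and `bool(None)` is False.

False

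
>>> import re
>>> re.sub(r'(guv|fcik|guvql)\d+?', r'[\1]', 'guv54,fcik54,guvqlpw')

Each match is replaced using the text its own group 1 captured.

'[guv]4,[fcik]4,guvqlpw'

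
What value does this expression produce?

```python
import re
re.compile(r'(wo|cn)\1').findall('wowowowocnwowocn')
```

['wo', 'wo', 'wo']

A backreference is literal: `\1` must see the identical characters the first group matched.
One capturing group, so `findall` returns just the captured substring from each match — 3 in all.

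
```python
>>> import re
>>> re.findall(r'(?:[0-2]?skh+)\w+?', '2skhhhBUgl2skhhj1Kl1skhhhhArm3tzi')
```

This matches optionally a character in [0-2], then the literal 'sk', then one or more of the literal 'h' (non-capturing group); then one or more of a word character (lazy).
Matches: at [0:7] → '2skhhhB'; at [10:16] → '2skhhj'; at [19:27] → '1skhhhhA'.
No capturing groups, so `findall` returns the 3 full match strings.

['2skhhhB', '2skhhj', '1skhhhhA']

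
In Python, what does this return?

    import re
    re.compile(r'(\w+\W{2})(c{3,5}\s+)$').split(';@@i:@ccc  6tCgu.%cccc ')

Pattern: one or more of a word character, then exactly 2 of a non-word character (captured); then 3 to 5 of the literal 'c', then one or more of whitespace (captured); then anchored at the end.
Matches to split on: at [11:23] → '6tCgu.%cccc '.
With a capturing group present, the delimiter's captured portion is kept in the result list.

[';@@i:@ccc  ', '6tCgu.%', 'cccc ', '']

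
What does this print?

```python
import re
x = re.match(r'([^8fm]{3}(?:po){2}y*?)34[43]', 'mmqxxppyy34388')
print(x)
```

The pattern matches exactly 3 of any character except [8fm], then the literal 'po' repeated 2 times, then zero or more of a literal 'y' (lazy) (captured); then the literal '34', then one of [43].
`match` is anchored at position 0; if the pattern doesn't fit there, it returns None.
Here the string doesn't start with a match, so the call returns None.

None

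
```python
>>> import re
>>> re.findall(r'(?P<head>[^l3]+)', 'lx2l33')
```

`findall` collects group 1 from the one match (1 total).

['x2']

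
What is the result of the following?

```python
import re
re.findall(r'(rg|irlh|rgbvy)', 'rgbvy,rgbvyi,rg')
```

The regex engine tests alternatives in the order written; an earlier branch that matches wins even if a later one would match more.
Scanning left to right: at [0:2] match 'rg', group 1 = 'rg'; at [6:8] match 'rg', group 1 = 'rg'; at [13:15] match 'rg', group 1 = 'rg'.
With a single group, `findall` returns only what that group captured — 3 items.

['rg', 'rg', 'rg']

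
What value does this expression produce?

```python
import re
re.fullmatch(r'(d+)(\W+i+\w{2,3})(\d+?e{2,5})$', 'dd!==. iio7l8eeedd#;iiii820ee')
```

None

For `fullmatch`, every character of the input must be accounted for by the pattern.
Here the pattern can't cover the whole string, so the call returns None.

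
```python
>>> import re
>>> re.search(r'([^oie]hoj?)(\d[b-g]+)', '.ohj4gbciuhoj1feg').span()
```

This matches any character except [oie], then the literal 'ho', then optionally the literal 'j' (captured); then a digit, then one or more of a character in [b-g] (captured).
`search` walks the string left to right and returns the first match it finds.
The match spans [9:17] → 'uhoj1feg'.
Captured: group 1 = 'uhoj', group 2 = '1feg'.

(9, 17)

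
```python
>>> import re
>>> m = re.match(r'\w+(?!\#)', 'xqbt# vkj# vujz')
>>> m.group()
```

'xqb'

`(?!…)`/`(?<!…)` only lets a position through if the neighbouring text does NOT match; no characters are consumed.
`re.match` only tries the pattern at the start of the string.
The match spans [0:3] → 'xqb'.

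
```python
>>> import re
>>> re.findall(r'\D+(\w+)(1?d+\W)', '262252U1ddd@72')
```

This matches one or more of a non-digit; then one or more of a word character (captured); then optionally the literal '1', then one or more of the literal 'd', then a non-word character (captured).
Walking the string: at [6:12] match 'U1ddd@', groups = ('1dd', 'd@').
Multiple groups make `findall` return tuples — one 2-tuple for the one match.

[('1dd', 'd@')]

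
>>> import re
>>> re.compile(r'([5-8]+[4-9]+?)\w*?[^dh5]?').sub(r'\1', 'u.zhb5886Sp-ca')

With the lazy modifier that quantifier settles for the fewest repetitions that let the rest of the pattern succeed (the atoms after it are unaffected and can still be greedy).
`\1` in the replacement pulls in group 1's text for each match.

'u.zhb5886p-ca'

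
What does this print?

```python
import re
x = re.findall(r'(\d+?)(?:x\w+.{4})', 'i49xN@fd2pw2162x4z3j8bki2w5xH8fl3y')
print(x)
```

['49', '2162']

Because there's exactly one group, `findall` drops the full match and keeps group 1 from each hit.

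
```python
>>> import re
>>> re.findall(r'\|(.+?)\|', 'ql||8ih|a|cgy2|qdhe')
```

With the lazy modifier that quantifier settles for the fewest repetitions that let the rest of the pattern succeed (the atoms after it are unaffected and can still be greedy).
Walking the string: at [2:8] match '||8ih|', group 1 = '|8ih'; at [9:15] match '|cgy2|', group 1 = 'cgy2'.
Because there's exactly one group, `findall` drops the full match and keeps group 1 from each hit.

['|8ih', 'cgy2']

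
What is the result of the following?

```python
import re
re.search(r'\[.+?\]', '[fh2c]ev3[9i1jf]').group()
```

'[fh2c]'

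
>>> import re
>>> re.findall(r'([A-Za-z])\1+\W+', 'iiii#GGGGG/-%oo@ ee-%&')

['i', 'G', 'o', 'e']

A backreference is literal: `\1` must see the identical characters the first group matched.
Matches: at [0:5] match 'iiii#', group 1 = 'i'; at [5:13] match 'GGGGG/-%', group 1 = 'G'; at [13:17] match 'oo@ ', group 1 = 'o'; at [17:22] match 'ee-%&', group 1 = 'e'.
One capturing group, so `findall` returns just the captured substring from each match — 4 in all.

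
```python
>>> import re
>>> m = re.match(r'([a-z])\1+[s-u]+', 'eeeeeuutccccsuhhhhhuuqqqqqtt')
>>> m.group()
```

'eeeeeuut'

With `match`, the pattern is implicitly anchored at the beginning.
The match spans [0:8] → 'eeeeeuut'.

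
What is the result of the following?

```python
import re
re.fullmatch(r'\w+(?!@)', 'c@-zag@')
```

The negative lookaround is zero-width — it rules out positions where the adjacent text would match, without consuming anything.
`fullmatch` succeeds only if the pattern covers the string from start to end.
Here there's no way to consume every character, so the call returns None.

None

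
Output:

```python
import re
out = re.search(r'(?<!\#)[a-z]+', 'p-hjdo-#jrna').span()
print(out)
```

The negative lookahead/lookbehind blocks any match where the forbidden context is present.
`search` walks the string left to right and returns the first match it finds.
The match spans [0:1] → 'p'.

(0, 1)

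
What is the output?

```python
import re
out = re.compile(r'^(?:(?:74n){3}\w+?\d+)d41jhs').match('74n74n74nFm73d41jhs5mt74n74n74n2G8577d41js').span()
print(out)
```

(0, 19)

This matches anchored at the start of the string; then the literal '74n' repeated 3 times, then one or more of a word character (lazy), then one or more of a digit (non-capturing group); then the literal 'd4', then the literal '1j', then the literal 'hs'.
`match` is anchored at position 0; if the pattern doesn't fit there, it returns None.
The match spans [0:19] → '74n74n74nFm73d41jhs'.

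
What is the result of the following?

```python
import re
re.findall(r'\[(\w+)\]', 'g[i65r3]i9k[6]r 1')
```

['i65r3', '6']

Walking the string: at [1:8] match '[i65r3]', group 1 = 'i65r3'; at [11:14] match '[6]', group 1 = '6'.
`findall` collects group 1 from each match (2 total).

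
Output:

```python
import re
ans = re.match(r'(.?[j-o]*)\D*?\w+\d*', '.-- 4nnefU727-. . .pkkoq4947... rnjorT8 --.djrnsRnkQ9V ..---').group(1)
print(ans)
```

.

The match spans [0:13] → '.-- 4nnefU727'.
Captured: group 1 = '.'.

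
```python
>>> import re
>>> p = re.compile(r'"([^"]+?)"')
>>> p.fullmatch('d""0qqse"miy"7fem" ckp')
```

None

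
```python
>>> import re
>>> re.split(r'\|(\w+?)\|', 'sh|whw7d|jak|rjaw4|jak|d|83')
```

['sh', 'whw7d', 'jak', 'rjaw4', 'jak', 'd', '83']

Matches to split on: at [2:9] → '|whw7d|'; at [12:19] → '|rjaw4|'; at [22:25] → '|d|'.
With a capturing group present, the delimiter's captured portion is kept in the result list.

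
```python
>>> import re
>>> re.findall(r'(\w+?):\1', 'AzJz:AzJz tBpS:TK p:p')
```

`\1` is not a pattern — it's the concrete string captured by group 1, re-applied verbatim.
Walking the string: at [0:9] match 'AzJz:AzJz', group 1 = 'AzJz'; at [18:21] match 'p:p', group 1 = 'p'.
One capturing group, so `findall` returns just the captured substring from each match — 2 in all.

['AzJz', 'p']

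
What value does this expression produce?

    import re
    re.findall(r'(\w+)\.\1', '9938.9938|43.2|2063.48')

['9938']

After group 1 captures some text, `\1` only succeeds where that same text appears again.
Walking the string: at [0:9] match '9938.9938', group 1 = '9938'.
One capturing group, so `findall` returns just the captured substring from the one match — 1 in all.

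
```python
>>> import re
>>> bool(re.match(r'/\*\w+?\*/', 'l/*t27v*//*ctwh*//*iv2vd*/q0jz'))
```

False

`re.match` only tries the pattern at the start of the string.
Here the string doesn't start with a match, so the call returns None, and `bool(None)` is False.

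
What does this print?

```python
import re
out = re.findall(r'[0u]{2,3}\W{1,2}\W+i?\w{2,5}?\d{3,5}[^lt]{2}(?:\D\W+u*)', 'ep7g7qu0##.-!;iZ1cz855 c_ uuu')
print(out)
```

The pattern matches 2 to 3 of one of [0u], then 1 to 2 of a non-word character, then one or more of a non-word character; then optionally a literal 'i', then 2 to 5 of a word character (lazy); then 3 to 5 of a digit, then exactly 2 of any character except [lt]; then a non-digit, then one or more of a non-word character, then zero or more of a literal 'u' (non-capturing group).
Scanning left to right: at [6:29] → 'u0##.-!;iZ1cz855 c_ uuu'.
`findall` yields the raw match text (1 of them) because the pattern has no groups.

['u0##.-!;iZ1cz855 c_ uuu']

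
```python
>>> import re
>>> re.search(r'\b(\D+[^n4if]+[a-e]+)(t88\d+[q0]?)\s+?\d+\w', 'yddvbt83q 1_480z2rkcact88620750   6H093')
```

None

Here the pattern never matches, so the call returns None.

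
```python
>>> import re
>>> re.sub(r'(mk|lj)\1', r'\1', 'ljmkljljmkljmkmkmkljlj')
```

A backreference is literal: `\1` must see the identical characters the first group matched.
The replacement refers to a captured group, so each match is rewritten using its own captured text.

'ljmkljmkljmkmklj'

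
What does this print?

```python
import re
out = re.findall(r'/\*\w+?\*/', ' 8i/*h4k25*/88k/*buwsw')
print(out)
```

Walking the string: at [3:12] → '/*h4k25*/'.
No capturing groups, so `findall` returns the 1 full match string.

['/*h4k25*/']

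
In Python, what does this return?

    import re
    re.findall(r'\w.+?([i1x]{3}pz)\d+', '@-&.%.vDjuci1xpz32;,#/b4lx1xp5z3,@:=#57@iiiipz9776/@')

['i1xpz', 'iiipz']

A `+?`/`*?`/`{m,n}?` starts at its minimum and grows only as far as needed for what follows to match.
One capturing group, so `findall` returns just the captured substring from each match — 2 in all.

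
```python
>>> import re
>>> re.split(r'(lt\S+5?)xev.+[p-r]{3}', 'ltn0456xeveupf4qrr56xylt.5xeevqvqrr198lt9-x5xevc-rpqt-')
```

['', 'ltn0456xeveupf4qrr56xylt.5xeevqvqrr198lt9-x5', 't-']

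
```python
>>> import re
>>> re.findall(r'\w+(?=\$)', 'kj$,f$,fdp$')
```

Lookahead/lookbehind check context without consuming it, so the matched span excludes the asserted characters.
Matches: at [0:2] → 'kj'; at [4:5] → 'f'; at [7:10] → 'fdp'.
No capturing groups, so `findall` returns the 3 full match strings.

['kj', 'f', 'fdp']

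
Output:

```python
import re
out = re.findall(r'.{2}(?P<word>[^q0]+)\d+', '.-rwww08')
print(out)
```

['rwww']

The pattern matches exactly 2 of any character; then one or more of any character except [q0] (captured as 'word'); then one or more of a digit.
Matches: at [0:8] match '.-rwww08', group 1 = 'rwww'.
One capturing group, so `findall` returns just the captured substring from the one match — 1 in all.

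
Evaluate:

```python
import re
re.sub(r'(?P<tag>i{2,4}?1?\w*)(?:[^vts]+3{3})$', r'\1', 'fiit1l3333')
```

Pattern: 2 to 4 of the literal 'i' (lazy), then optionally the literal '1', then zero or more of a word character (captured as 'tag'); then one or more of any character except [vts], then exactly 3 of a literal '3' (non-capturing group); then anchored at the end.
The replacement refers to a captured group, so each match is rewritten using its own captured text.

'fiit1l'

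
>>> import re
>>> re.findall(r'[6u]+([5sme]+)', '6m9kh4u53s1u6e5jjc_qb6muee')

`findall` collects group 1 from each match (5 total).

['m', '5', 'e5', 'm', 'ee']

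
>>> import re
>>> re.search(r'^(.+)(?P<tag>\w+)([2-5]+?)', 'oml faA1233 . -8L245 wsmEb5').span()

(0, 27)

Pattern: anchored at the start of the string; then one or more of any character (captured); then one or more of a word character (captured as 'tag'); then one or more of a character in [2-5] (lazy) (captured).
The match spans [0:27] → 'oml faA1233 . -8L245 wsmEb5'.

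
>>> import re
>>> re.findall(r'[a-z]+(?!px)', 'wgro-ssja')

The negative lookaround is zero-width — it rules out positions where the adjacent text would match, without consuming anything.
Scanning left to right: at [0:4] → 'wgro'; at [5:9] → 'ssja'.
`findall` yields the raw match text (2 of them) because the pattern has no groups.

['wgro', 'ssja']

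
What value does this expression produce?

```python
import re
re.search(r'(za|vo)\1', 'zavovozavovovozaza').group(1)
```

'vo'

The match spans [2:6] → 'vovo'.
Captured: group 1 = 'vo'.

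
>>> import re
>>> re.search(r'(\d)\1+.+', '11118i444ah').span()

After group 1 captures some text, `\1` only succeeds where that same text appears again.
The match spans [0:11] → '11118i444ah'.

(0, 11)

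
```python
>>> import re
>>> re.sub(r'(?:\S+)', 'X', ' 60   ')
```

' X   '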